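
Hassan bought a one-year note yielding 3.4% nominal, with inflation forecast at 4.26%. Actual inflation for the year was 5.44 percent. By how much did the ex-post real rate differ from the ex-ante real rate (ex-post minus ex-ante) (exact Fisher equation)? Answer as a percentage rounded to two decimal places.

Ex-ante: (1 + 0.0340)/(1 + 0.0426) − 1 = -0.8249%
Ex-post: (1 + 0.0340)/(1 + 0.0544) − 1 = -1.9347%
Difference (ex-post − ex-ante) = -1.1099% → -1.11%.

-1.11%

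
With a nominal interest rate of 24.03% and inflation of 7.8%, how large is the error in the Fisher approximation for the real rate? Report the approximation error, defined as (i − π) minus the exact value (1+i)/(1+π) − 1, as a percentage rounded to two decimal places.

1.17%

Approximate: r ≈ 24.030% − 7.800% = 16.2300%
Exact: (1 + 0.2403)/(1 + 0.0780) − 1 = 15.0557%
Error = 16.2300% − 15.0557% = 1.1743% → 1.17%.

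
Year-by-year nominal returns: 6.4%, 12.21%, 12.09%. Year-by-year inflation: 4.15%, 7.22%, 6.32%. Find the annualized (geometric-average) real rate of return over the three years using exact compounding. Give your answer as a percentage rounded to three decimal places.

4.071%

Compound the nominal returns: 1.0640 × 1.1221 × 1.1209 = 1.33825865.
Compound inflation: 1.0415 × 1.0722 × 1.0632 = 1.18727151.
Deflate: 1.33825865 / 1.18727151 = 1.12717154.
Annualized real rate = 1.12717154^(1/3) − 1 = 4.0711% → 4.071%.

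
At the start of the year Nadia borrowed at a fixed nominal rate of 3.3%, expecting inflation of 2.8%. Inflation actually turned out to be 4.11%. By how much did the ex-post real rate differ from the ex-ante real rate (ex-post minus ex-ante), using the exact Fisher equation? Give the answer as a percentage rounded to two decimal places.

-1.26%

Ex-ante: (1 + 0.0330)/(1 + 0.0280) − 1 = 0.4864%
Ex-post: (1 + 0.0330)/(1 + 0.0411) − 1 = -0.7780%
Difference (ex-post − ex-ante) = -1.2644% → -1.26%.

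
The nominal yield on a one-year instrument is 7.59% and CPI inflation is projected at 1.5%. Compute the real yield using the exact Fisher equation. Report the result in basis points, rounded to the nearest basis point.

By the Fisher relation, 1 + r = (1 + i)/(1 + π).
1 + r = 1.07590 / 1.01500 = 1.060000
r = 1.060000 − 1 = 6.0000%, i.e. 600 basis points.

600 basis points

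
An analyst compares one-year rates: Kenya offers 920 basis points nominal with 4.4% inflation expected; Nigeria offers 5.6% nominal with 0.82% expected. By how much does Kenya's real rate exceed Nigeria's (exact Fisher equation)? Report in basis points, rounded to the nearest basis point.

Kenya: (1 + 0.0920)/(1 + 0.0440) − 1 = 4.5977%
Nigeria: (1 + 0.0560)/(1 + 0.0082) − 1 = 4.7411%
Differential = 4.5977% − 4.7411% = -0.1434% → -14 basis points.

-14 basis points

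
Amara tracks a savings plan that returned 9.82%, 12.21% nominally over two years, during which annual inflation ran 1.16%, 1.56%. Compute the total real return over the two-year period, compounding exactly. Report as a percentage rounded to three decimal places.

Nominal growth factor = 1.0982 × 1.1221 = 1.232290
Price-level growth factor = 1.0116 × 1.0156 = 1.027381
Real growth factor = 1.232290 / 1.027381 = 1.199448
Total real return = 1.199448 − 1 → 19.945%.

19.945%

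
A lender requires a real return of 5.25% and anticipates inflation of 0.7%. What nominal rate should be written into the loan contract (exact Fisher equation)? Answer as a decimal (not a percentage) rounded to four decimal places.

0.0599

(1 + i) = (1 + r)(1 + π) = 1.05250 × 1.00700 = 1.0598675
i = 1.0598675 − 1, so the required nominal rate is 0.0599.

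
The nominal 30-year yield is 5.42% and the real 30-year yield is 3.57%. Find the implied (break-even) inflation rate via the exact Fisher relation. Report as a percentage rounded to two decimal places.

1.79%

(1 + π) = (1 + i)/(1 + r) = 1.05420 / 1.03570 = 1.017862
Break-even inflation = 1.017862 − 1 → 1.79%.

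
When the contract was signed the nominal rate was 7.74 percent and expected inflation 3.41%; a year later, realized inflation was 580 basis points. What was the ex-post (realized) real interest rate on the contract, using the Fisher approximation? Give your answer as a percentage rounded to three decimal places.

1.940%

Ex-post: 7.74% − 5.8% = 1.940%
So the realized real rate is 1.940%.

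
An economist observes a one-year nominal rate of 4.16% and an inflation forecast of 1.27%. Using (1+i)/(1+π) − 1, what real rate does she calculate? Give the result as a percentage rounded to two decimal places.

2.85%

By the Fisher equation, 1 + r = (1 + i)/(1 + π).
1 + r = 1.04160 / 1.01270 = 1.028538
r = 1.028538 − 1 = 2.8538%, i.e. 2.85%.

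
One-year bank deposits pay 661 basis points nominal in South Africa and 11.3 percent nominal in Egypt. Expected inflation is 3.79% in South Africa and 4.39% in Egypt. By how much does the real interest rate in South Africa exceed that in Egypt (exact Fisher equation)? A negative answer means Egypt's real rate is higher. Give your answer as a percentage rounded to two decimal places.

South Africa: (1 + 0.0661)/(1 + 0.0379) − 1 = 2.7170%
Egypt: (1 + 0.1130)/(1 + 0.0439) − 1 = 6.6194%
Differential = 2.7170% − 6.6194% = -3.9024% → -3.90%.

-3.90%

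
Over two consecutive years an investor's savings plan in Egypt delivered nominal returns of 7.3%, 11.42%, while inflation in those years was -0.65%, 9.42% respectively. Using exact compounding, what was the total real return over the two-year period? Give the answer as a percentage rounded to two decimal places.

9.98%

Compound the nominal returns: 1.0730 × 1.1142 = 1.195537.
Compound inflation: 0.9935 × 1.0942 = 1.087088.
Deflate: 1.195537 / 1.087088 = 1.099761.
Total real return = 1.099761 − 1 → 9.98%.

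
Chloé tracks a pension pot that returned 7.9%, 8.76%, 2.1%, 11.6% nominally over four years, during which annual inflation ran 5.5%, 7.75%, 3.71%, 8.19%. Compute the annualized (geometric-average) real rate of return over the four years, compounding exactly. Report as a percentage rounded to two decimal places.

1.19%

Nominal growth factor = 1.0790 × 1.0876 × 1.0210 × 1.1160 = 1.33715139
Price-level growth factor = 1.0550 × 1.0775 × 1.0371 × 1.0819 = 1.27549128
Real growth factor = 1.33715139 / 1.27549128 = 1.04834224
Annualized real rate = 1.04834224^(1/4) − 1 = 1.1872% → 1.19%.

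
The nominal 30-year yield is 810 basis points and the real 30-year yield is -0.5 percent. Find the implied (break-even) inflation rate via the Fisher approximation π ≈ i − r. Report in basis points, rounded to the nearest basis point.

π ≈ i − r = 8.1% − (-0.5%) → 860 basis points.

860 basis points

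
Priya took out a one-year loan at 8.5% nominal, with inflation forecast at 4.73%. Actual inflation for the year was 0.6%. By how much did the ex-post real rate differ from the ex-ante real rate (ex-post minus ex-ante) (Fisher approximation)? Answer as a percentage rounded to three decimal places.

Ex-ante: 8.5% − 4.73% = 3.770%
Ex-post: 8.5% − 0.6% = 7.900%
Difference (ex-post − ex-ante) = 4.1300% → 4.130%.

4.130%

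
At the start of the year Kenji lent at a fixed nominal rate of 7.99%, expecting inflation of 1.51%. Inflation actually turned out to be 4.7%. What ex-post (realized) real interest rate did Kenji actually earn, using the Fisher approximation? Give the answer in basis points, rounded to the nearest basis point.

329 basis points

Ex-post: 7.99% − 4.7% = 3.290%
So the realized real rate is 329 basis points.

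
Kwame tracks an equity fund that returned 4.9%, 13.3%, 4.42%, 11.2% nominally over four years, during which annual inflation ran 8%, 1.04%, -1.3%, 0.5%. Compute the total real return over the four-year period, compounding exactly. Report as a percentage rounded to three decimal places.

27.495%

Nominal growth factor = 1.0490 × 1.1330 × 1.0442 × 1.1120 = 1.380047
Price-level growth factor = 1.0800 × 1.0104 × 0.9870 × 1.0050 = 1.082431
Real growth factor = 1.380047 / 1.082431 = 1.274951
Total real return = 1.274951 − 1 → 27.495%.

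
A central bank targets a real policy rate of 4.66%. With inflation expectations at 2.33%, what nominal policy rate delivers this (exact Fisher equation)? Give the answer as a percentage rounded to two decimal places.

(1 + i) = (1 + r)(1 + π) = 1.04660 × 1.02330 = 1.07098578
i = 1.07098578 − 1, so the required nominal rate is 7.10%.

7.10%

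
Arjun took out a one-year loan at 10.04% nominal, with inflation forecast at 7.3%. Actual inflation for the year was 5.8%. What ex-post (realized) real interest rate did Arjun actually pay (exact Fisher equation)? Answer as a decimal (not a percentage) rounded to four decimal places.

Ex-post: (1 + 0.1004)/(1 + 0.0580) − 1 = 4.0076%
So the realized real rate is 0.0401.

0.0401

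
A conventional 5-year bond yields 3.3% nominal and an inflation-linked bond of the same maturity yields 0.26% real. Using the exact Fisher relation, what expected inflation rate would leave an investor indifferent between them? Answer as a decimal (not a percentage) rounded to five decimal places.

(1 + π) = (1 + i)/(1 + r) = 1.03300 / 1.00260 = 1.030321
Break-even inflation = 1.030321 − 1 → 0.03032.

0.03032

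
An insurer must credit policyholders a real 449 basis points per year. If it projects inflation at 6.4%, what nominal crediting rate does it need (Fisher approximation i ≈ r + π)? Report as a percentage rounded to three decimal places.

10.890%

i ≈ r + π = 4.49% + 6.4% = 10.890%.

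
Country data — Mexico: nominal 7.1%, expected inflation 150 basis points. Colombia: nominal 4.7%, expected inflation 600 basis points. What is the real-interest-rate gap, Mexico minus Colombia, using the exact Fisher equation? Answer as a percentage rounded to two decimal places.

Mexico: (1 + 0.0710)/(1 + 0.0150) − 1 = 5.5172%
Colombia: (1 + 0.0470)/(1 + 0.0600) − 1 = -1.2264%
Differential = 5.5172% − (-1.2264%) = 6.7437% → 6.74%.

6.74%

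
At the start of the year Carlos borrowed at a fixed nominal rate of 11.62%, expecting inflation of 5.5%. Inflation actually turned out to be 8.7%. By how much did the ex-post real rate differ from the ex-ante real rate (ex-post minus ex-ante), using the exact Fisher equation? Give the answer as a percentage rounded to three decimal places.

-3.115%

Ex-ante: (1 + 0.1162)/(1 + 0.0550) − 1 = 5.8009%
Ex-post: (1 + 0.1162)/(1 + 0.0870) − 1 = 2.6863%
Difference (ex-post − ex-ante) = -3.1147% → -3.115%.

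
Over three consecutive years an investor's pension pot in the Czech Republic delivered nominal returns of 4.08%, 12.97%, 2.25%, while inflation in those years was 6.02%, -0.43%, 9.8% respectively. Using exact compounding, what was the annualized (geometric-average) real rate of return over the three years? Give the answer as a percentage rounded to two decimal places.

Nominal growth factor = 1.0408 × 1.1297 × 1.0225 = 1.20224707
Price-level growth factor = 1.0602 × 0.9957 × 1.0980 = 1.15909397
Real growth factor = 1.20224707 / 1.15909397 = 1.03723003
Annualized real rate = 1.03723003^(1/3) − 1 = 1.2259% → 1.23%.

1.23%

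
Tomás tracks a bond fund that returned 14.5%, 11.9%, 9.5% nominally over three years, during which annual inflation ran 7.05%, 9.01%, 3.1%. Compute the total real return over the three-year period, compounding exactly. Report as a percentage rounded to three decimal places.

Compound the nominal returns: 1.1450 × 1.1190 × 1.0950 = 1.402974.
Compound inflation: 1.0705 × 1.0901 × 1.0310 = 1.203128.
Deflate: 1.402974 / 1.203128 = 1.166106.
Total real return = 1.166106 − 1 → 16.611%.

16.611%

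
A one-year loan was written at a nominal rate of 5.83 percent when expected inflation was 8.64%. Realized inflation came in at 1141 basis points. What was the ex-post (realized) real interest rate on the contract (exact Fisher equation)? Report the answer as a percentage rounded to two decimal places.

-5.01%

Ex-post: (1 + 0.0583)/(1 + 0.1141) − 1 = -5.0085%
So the realized real rate is -5.01%.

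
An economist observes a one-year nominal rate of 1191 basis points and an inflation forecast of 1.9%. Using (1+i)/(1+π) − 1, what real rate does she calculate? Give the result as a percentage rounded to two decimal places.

By the Fisher identity, 1 + r = (1 + i)/(1 + π).
1 + r = 1.11910 / 1.01900 = 1.098234
r = 1.098234 − 1 = 9.8234%, i.e. 9.82%.

9.82%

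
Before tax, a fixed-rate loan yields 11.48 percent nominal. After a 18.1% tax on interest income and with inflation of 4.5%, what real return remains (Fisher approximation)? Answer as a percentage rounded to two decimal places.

After-tax nominal return = 11.48% × (1 − 0.181) = 9.40212%.
r ≈ 9.40212% − 4.5% → 4.90%.

4.90%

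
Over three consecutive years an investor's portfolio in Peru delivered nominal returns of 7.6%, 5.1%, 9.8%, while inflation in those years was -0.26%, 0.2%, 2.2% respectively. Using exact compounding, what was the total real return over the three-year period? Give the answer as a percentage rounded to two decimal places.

Nominal growth factor = 1.0760 × 1.0510 × 1.0980 = 1.241702
Price-level growth factor = 0.9974 × 1.0020 × 1.0220 = 1.021381
Real growth factor = 1.241702 / 1.021381 = 1.215708
Total real return = 1.215708 − 1 → 21.57%.

21.57%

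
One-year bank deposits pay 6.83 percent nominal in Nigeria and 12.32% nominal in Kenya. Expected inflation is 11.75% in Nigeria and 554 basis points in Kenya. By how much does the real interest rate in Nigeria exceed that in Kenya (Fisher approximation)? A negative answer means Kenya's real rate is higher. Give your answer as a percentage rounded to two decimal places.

Nigeria: 6.83% − 11.75% = -4.920%
Kenya: 12.32% − 5.54% = 6.780%
Differential = -11.700% → -11.70%.

-11.70%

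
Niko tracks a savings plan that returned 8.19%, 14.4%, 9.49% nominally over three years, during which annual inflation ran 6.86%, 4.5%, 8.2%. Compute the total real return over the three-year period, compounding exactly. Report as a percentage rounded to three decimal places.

Compound the nominal returns: 1.0819 × 1.1440 × 1.0949 = 1.355151.
Compound inflation: 1.0686 × 1.0450 × 1.0820 = 1.208255.
Deflate: 1.355151 / 1.208255 = 1.121576.
Total real return = 1.121576 − 1 → 12.158%.

12.158%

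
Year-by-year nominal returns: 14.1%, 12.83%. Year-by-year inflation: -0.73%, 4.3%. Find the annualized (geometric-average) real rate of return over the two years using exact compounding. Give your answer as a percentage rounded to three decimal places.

Nominal growth factor = 1.1410 × 1.1283 = 1.287390300
Price-level growth factor = 0.9927 × 1.0430 = 1.035386100
Real growth factor = 1.287390300 / 1.035386100 = 1.243391523
Annualized real rate = 1.243391523^(1/2) − 1 = 11.50747% → 11.507%.

11.507%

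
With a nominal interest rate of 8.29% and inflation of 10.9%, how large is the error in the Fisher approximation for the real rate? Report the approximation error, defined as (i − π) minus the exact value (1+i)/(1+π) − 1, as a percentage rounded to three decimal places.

Approximate: r ≈ 8.290% − 10.900% = -2.6100%
Exact: (1 + 0.0829)/(1 + 0.1090) − 1 = -2.35347%
Error = -2.6100% − (-2.35347%) = -0.25653% → -0.257%.

-0.257%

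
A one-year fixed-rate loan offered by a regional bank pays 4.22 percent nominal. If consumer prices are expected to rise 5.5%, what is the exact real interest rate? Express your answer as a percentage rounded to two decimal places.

1 + r = 1.04220 / 1.05500 = 0.987867
r = 0.987867 − 1 = -1.2133%, i.e. -1.21%.

-1.21%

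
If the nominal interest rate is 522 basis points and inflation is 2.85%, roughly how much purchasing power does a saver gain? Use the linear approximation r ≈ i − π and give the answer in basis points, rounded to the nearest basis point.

r ≈ i − π = 5.22% − 2.85% = 237 basis points.

237 basis points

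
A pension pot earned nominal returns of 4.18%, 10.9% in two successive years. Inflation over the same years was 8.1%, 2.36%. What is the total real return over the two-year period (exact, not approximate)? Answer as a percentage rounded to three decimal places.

4.414%

Nominal growth factor = 1.0418 × 1.1090 = 1.155356
Price-level growth factor = 1.0810 × 1.0236 = 1.106512
Real growth factor = 1.155356 / 1.106512 = 1.044143
Total real return = 1.044143 − 1 → 4.414%.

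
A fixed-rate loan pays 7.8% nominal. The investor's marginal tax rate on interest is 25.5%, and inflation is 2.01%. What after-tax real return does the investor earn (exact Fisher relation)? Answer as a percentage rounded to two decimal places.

3.73%

After-tax nominal return = 7.8% × (1 − 0.255) = 5.8110%.
1 + r = 1.05811 / 1.02010 = 1.037261
After-tax real rate = 1.037261 − 1 → 3.73%.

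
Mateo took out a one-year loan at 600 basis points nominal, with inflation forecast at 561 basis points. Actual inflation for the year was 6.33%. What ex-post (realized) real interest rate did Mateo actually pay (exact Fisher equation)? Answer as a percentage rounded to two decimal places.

-0.31%

Ex-post: (1 + 0.0600)/(1 + 0.0633) − 1 = -0.3104%
So the realized real rate is -0.31%.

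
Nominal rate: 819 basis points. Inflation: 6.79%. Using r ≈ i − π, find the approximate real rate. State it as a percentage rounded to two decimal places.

r ≈ i − π = 8.19% − 6.79% = 1.40%.

1.40%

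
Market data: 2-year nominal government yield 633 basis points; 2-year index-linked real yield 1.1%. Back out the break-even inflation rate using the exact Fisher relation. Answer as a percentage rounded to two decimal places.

(1 + π) = (1 + i)/(1 + r) = 1.06330 / 1.01100 = 1.051731
Break-even inflation = 1.051731 − 1 → 5.17%.

5.17%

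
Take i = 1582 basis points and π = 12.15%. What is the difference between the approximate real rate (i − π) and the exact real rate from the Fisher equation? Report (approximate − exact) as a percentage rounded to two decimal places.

Approximate: r ≈ 15.820% − 12.150% = 3.6700%
Exact: (1 + 0.1582)/(1 + 0.1215) − 1 = 3.2724%
Error = 3.6700% − 3.2724% = 0.3976% → 0.40%.

0.40%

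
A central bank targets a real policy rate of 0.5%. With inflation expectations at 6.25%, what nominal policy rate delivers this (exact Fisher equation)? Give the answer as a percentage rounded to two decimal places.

(1 + i) = (1 + r)(1 + π) = 1.00500 × 1.06250 = 1.0678125
i = 1.0678125 − 1, so the required nominal rate is 6.78%.

6.78%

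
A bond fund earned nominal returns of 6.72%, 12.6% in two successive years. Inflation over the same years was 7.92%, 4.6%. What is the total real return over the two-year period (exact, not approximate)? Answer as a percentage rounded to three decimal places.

Compound the nominal returns: 1.0672 × 1.1260 = 1.201667.
Compound inflation: 1.0792 × 1.0460 = 1.128843.
Deflate: 1.201667 / 1.128843 = 1.064512.
Total real return = 1.064512 − 1 → 6.451%.

6.451%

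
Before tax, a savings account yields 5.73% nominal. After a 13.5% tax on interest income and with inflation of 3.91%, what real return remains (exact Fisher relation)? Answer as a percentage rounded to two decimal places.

After-tax nominal return = 5.73% × (1 − 0.135) = 4.95645%.
1 + r = 1.0495645 / 1.03910 = 1.010071
After-tax real rate = 1.010071 − 1 → 1.01%.

1.01%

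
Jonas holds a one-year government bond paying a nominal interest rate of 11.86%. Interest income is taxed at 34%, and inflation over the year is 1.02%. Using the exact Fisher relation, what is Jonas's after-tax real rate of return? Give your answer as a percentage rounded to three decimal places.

After-tax nominal return = 11.86% × (1 − 0.34) = 7.8276%.
1 + r = 1.078276 / 1.01020 = 1.067389
After-tax real rate = 1.067389 − 1 → 6.739%.

6.739%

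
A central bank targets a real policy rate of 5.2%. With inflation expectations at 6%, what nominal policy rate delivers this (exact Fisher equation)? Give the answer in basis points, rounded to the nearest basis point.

(1 + i) = (1 + r)(1 + π) = 1.05200 × 1.06000 = 1.11512
i = 1.11512 − 1, so the required nominal rate is 1151 basis points.

1151 basis points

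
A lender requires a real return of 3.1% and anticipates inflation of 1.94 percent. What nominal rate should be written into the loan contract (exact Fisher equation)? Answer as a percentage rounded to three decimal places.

(1 + i) = (1 + r)(1 + π) = 1.03100 × 1.01940 = 1.0510014
i = 1.0510014 − 1, so the required nominal rate is 5.100%.

5.100%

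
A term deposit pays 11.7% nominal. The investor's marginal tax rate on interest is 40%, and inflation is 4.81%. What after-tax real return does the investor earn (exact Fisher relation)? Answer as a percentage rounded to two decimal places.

2.11%

After-tax nominal return = 11.7% × (1 − 0.4) = 7.0200%.
1 + r = 1.07020 / 1.04810 = 1.021086
After-tax real rate = 1.021086 − 1 → 2.11%.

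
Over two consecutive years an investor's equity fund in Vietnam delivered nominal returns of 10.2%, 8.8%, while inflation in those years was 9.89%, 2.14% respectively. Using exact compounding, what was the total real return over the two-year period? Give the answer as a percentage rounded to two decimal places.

6.82%

Compound the nominal returns: 1.1020 × 1.0880 = 1.198976.
Compound inflation: 1.0989 × 1.0214 = 1.122416.
Deflate: 1.198976 / 1.122416 = 1.068210.
Total real return = 1.068210 − 1 → 6.82%.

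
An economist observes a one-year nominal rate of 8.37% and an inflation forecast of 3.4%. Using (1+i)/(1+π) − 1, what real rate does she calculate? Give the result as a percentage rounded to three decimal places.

4.807%

1 + r = 1.08370 / 1.03400 = 1.048066
r = 1.048066 − 1 = 4.8066%, i.e. 4.807%.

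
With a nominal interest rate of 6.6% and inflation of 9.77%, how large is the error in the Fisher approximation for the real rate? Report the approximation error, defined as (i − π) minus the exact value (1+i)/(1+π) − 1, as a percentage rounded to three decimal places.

-0.282%

Approximate: r ≈ 6.600% − 9.770% = -3.1700%
Exact: (1 + 0.0660)/(1 + 0.0977) − 1 = -2.8879%
Error = -3.1700% − (-2.8879%) = -0.2821% → -0.282%.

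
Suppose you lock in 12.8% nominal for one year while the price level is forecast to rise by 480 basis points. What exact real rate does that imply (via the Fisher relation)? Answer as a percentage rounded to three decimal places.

7.634%

By the Fisher relation, 1 + r = (1 + i)/(1 + π).
1 + r = 1.12800 / 1.04800 = 1.076336
r = 1.076336 − 1 = 7.6336%, i.e. 7.634%.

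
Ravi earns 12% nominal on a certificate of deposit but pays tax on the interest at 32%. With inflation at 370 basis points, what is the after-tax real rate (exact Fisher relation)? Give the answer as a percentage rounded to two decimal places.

4.30%

After-tax nominal return = 12% × (1 − 0.32) = 8.1600%.
1 + r = 1.08160 / 1.03700 = 1.043009
After-tax real rate = 1.043009 − 1 → 4.30%.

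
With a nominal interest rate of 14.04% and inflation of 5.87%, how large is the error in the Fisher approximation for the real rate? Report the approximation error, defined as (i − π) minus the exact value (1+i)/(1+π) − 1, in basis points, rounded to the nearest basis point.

Approximate: r ≈ 14.040% − 5.870% = 8.1700%
Exact: (1 + 0.1404)/(1 + 0.0587) − 1 = 7.7170%
Error = 8.1700% − 7.7170% = 0.4530% → 45 basis points.

45 basis points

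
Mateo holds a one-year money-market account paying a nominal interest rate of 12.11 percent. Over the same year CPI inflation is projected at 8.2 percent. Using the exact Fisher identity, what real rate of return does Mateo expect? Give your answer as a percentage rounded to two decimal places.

3.61%

By the Fisher identity, 1 + r = (1 + i)/(1 + π).
1 + r = 1.12110 / 1.08200 = 1.036137
r = 1.036137 − 1 = 3.6137%, i.e. 3.61%.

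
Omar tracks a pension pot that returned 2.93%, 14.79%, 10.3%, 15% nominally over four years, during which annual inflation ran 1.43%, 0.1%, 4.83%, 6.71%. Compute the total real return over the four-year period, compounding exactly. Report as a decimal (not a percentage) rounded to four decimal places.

0.3196

Nominal growth factor = 1.0293 × 1.1479 × 1.1030 × 1.1500 = 1.498716
Price-level growth factor = 1.0143 × 1.0010 × 1.0483 × 1.0671 = 1.135772
Real growth factor = 1.498716 / 1.135772 = 1.319557
Total real return = 1.319557 − 1 → 0.3196.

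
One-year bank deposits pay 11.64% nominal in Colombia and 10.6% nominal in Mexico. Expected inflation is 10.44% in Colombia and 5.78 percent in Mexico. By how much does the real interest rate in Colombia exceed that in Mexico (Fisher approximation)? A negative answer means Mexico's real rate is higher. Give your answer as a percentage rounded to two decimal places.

Colombia: 11.64% − 10.44% = 1.200%
Mexico: 10.6% − 5.78% = 4.820%
Differential = -3.620% → -3.62%.

-3.62%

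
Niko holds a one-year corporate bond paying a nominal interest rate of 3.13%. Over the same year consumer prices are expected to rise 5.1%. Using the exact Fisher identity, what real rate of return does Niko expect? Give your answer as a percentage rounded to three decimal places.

-1.874%

By the Fisher identity, 1 + r = (1 + i)/(1 + π).
1 + r = 1.03130 / 1.05100 = 0.981256
r = 0.981256 − 1 = -1.8744%, i.e. -1.874%.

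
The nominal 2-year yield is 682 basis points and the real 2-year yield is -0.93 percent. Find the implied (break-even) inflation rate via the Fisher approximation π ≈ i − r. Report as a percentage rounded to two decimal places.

π ≈ i − r = 6.82% − (-0.93%) → 7.75%.

7.75%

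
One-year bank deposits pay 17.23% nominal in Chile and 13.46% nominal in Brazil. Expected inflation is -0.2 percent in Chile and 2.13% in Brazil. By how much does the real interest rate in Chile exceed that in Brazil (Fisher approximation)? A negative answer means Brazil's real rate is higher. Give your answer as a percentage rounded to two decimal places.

Chile: 17.23% − (-0.2%) = 17.430%
Brazil: 13.46% − 2.13% = 11.330%
Differential = 6.100% → 6.10%.

6.10%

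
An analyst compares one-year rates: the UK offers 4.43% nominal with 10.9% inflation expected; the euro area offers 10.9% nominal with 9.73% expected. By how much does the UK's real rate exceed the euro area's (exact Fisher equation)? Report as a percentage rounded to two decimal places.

The UK: (1 + 0.0443)/(1 + 0.1090) − 1 = -5.8341%
The euro area: (1 + 0.1090)/(1 + 0.0973) − 1 = 1.0663%
Differential = -5.8341% − 1.0663% = -6.9003% → -6.90%.

-6.90%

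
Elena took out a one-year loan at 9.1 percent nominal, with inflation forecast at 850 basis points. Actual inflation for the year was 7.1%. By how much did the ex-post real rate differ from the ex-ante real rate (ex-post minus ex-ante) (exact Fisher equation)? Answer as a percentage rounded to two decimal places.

Ex-ante: (1 + 0.0910)/(1 + 0.0850) − 1 = 0.5530%
Ex-post: (1 + 0.0910)/(1 + 0.0710) − 1 = 1.8674%
Difference (ex-post − ex-ante) = 1.3144% → 1.31%.

1.31%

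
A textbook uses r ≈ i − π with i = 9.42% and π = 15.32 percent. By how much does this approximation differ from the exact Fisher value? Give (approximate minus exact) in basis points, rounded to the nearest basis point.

-78 basis points

Approximate: r ≈ 9.420% − 15.320% = -5.9000%
Exact: (1 + 0.0942)/(1 + 0.1532) − 1 = -5.1162%
Error = -5.9000% − (-5.1162%) = -0.7838% → -78 basis points.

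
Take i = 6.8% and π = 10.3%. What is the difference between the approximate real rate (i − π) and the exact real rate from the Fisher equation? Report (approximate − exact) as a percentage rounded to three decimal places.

-0.327%

Approximate: r ≈ 6.800% − 10.300% = -3.5000%
Exact: (1 + 0.0680)/(1 + 0.1030) − 1 = -3.1732%
Error = -3.5000% − (-3.1732%) = -0.3268% → -0.327%.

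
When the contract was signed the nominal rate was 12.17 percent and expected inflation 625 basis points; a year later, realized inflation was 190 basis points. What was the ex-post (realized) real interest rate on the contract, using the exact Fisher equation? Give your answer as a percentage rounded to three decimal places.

10.079%

Ex-post: (1 + 0.1217)/(1 + 0.0190) − 1 = 10.07851%
So the realized real rate is 10.079%.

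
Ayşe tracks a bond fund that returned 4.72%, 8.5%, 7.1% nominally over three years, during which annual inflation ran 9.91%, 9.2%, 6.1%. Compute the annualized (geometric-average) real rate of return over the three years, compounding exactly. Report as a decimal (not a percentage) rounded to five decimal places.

-0.01503

Nominal growth factor = 1.0472 × 1.0850 × 1.0710 = 1.21688305
Price-level growth factor = 1.0991 × 1.0920 × 1.0610 = 1.27343045
Real growth factor = 1.21688305 / 1.27343045 = 0.95559444
Annualized real rate = 0.95559444^(1/3) − 1 = -1.5027% → -0.01503.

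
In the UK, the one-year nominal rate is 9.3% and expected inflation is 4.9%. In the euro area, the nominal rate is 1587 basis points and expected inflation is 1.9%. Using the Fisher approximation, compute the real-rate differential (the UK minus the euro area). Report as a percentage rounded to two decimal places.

The UK: 9.3% − 4.9% = 4.400%
The euro area: 15.87% − 1.9% = 13.970%
Differential = -9.570% → -9.57%.

-9.57%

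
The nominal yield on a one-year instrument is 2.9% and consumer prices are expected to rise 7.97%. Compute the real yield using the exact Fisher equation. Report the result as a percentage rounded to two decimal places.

1 + r = 1.02900 / 1.07970 = 0.953043
r = 0.953043 − 1 = -4.6957%, i.e. -4.70%.

-4.70%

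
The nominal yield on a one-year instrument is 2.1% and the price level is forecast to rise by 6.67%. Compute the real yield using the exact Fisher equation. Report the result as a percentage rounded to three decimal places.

1 + r = 1.02100 / 1.06670 = 0.957158
r = 0.957158 − 1 = -4.2842%, i.e. -4.284%.

-4.284%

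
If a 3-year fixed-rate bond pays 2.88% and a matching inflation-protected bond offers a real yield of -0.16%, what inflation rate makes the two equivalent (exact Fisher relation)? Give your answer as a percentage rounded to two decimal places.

3.04%

(1 + π) = (1 + i)/(1 + r) = 1.02880 / 0.99840 = 1.030449
Break-even inflation = 1.030449 − 1 → 3.04%.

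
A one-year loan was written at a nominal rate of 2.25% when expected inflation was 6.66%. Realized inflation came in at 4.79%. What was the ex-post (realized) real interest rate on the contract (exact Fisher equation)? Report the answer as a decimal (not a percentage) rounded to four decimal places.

-0.0242

Ex-post: (1 + 0.0225)/(1 + 0.0479) − 1 = -2.4239%
So the realized real rate is -0.0242.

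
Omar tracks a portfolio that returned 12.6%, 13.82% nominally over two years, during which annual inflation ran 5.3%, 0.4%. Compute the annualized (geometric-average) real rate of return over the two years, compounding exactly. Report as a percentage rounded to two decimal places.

Compound the nominal returns: 1.1260 × 1.1382 = 1.28161320.
Compound inflation: 1.0530 × 1.0040 = 1.05721200.
Deflate: 1.28161320 / 1.05721200 = 1.21225752.
Annualized real rate = 1.21225752^(1/2) − 1 = 10.1026% → 10.10%.

10.10%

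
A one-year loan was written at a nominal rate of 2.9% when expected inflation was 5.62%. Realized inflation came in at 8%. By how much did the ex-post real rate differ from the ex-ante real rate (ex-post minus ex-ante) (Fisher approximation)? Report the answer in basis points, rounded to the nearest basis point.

Ex-ante: 2.9% − 5.62% = -2.720%
Ex-post: 2.9% − 8% = -5.100%
Difference (ex-post − ex-ante) = -2.3800% → -238 basis points.

-238 basis points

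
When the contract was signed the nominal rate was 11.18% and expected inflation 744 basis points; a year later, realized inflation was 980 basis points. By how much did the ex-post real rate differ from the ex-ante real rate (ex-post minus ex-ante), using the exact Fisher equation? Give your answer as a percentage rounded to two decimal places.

-2.22%

Ex-ante: (1 + 0.1118)/(1 + 0.0744) − 1 = 3.4810%
Ex-post: (1 + 0.1118)/(1 + 0.0980) − 1 = 1.2568%
Difference (ex-post − ex-ante) = -2.2242% → -2.22%.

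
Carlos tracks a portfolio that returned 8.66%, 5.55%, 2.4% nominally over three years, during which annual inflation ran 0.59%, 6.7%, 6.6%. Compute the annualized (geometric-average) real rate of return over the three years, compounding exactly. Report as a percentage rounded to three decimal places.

0.875%

Nominal growth factor = 1.0866 × 1.0555 × 1.0240 = 1.17443205
Price-level growth factor = 1.0059 × 1.0670 × 1.0660 = 1.14413279
Real growth factor = 1.17443205 / 1.14413279 = 1.02648229
Annualized real rate = 1.02648229^(1/3) − 1 = 0.8751% → 0.875%.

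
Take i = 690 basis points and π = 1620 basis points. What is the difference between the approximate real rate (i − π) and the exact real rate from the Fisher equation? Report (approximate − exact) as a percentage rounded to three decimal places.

-1.297%

Approximate: r ≈ 6.900% − 16.200% = -9.3000%
Exact: (1 + 0.0690)/(1 + 0.1620) − 1 = -8.0034%
Error = -9.3000% − (-8.0034%) = -1.2966% → -1.297%.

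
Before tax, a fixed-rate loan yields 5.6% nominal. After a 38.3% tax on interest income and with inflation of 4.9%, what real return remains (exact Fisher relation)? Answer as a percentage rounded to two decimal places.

-1.38%

After-tax nominal return = 5.6% × (1 − 0.383) = 3.4552%.
1 + r = 1.034552 / 1.04900 = 0.986227
After-tax real rate = 0.986227 − 1 → -1.38%.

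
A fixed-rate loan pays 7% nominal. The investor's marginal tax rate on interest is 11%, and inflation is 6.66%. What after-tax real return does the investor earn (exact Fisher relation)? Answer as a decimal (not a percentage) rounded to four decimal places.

After-tax nominal return = 7% × (1 − 0.11) = 6.2300%.
1 + r = 1.06230 / 1.06660 = 0.995968
After-tax real rate = 0.995968 − 1 → -0.0040.

-0.0040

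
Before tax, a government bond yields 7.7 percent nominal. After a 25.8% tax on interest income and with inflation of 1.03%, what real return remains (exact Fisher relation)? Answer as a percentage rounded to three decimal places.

After-tax nominal return = 7.7% × (1 − 0.258) = 5.7134%.
1 + r = 1.057134 / 1.01030 = 1.046357
After-tax real rate = 1.046357 − 1 → 4.636%.

4.636%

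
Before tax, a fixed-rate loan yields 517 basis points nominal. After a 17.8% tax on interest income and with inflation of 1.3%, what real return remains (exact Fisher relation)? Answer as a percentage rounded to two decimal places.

After-tax nominal return = 5.17% × (1 − 0.178) = 4.24974%.
1 + r = 1.0424974 / 1.01300 = 1.029119
After-tax real rate = 1.029119 − 1 → 2.91%.

2.91%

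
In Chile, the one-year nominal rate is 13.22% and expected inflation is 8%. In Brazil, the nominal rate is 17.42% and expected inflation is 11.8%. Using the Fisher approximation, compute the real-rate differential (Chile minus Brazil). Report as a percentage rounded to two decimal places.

-0.40%

Chile: 13.22% − 8% = 5.220%
Brazil: 17.42% − 11.8% = 5.620%
Differential = -0.400% → -0.40%.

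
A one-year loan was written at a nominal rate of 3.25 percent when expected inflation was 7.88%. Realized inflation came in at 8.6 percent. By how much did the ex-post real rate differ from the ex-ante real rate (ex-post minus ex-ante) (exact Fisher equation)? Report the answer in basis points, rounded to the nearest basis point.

Ex-ante: (1 + 0.0325)/(1 + 0.0788) − 1 = -4.2918%
Ex-post: (1 + 0.0325)/(1 + 0.0860) − 1 = -4.9263%
Difference (ex-post − ex-ante) = -0.6345% → -63 basis points.

-63 basis points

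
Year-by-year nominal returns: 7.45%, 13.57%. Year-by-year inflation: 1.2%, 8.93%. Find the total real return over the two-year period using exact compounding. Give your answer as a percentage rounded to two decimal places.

10.70%

Compound the nominal returns: 1.0745 × 1.1357 = 1.220310.
Compound inflation: 1.0120 × 1.0893 = 1.102372.
Deflate: 1.220310 / 1.102372 = 1.106986.
Total real return = 1.106986 − 1 → 10.70%.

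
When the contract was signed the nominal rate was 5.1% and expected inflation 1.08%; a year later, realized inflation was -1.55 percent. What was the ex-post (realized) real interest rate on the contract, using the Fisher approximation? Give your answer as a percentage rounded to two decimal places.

Ex-post: 5.1% − (-1.55%) = 6.650%
So the realized real rate is 6.65%.

6.65%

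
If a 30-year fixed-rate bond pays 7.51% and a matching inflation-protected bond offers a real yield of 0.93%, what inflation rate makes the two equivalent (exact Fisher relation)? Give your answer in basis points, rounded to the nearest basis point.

(1 + π) = (1 + i)/(1 + r) = 1.07510 / 1.00930 = 1.065194
Break-even inflation = 1.065194 − 1 → 652 basis points.

652 basis points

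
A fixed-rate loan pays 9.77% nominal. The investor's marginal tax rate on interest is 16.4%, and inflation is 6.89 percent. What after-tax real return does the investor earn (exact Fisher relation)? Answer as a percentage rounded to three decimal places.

After-tax nominal return = 9.77% × (1 − 0.164) = 8.16772%.
1 + r = 1.0816772 / 1.06890 = 1.011954
After-tax real rate = 1.011954 − 1 → 1.195%.

1.195%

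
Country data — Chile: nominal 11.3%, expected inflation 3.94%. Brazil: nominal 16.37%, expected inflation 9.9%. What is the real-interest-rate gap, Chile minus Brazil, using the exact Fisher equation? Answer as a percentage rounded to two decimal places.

1.19%

Chile: (1 + 0.1130)/(1 + 0.0394) − 1 = 7.0810%
Brazil: (1 + 0.1637)/(1 + 0.0990) − 1 = 5.8872%
Differential = 7.0810% − 5.8872% = 1.1938% → 1.19%.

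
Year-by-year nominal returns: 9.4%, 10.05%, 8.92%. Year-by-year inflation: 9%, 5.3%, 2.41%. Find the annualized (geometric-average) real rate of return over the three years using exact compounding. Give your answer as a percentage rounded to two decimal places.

Nominal growth factor = 1.0940 × 1.1005 × 1.0892 = 1.31133907
Price-level growth factor = 1.0900 × 1.0530 × 1.0241 = 1.17543126
Real growth factor = 1.31133907 / 1.17543126 = 1.11562379
Annualized real rate = 1.11562379^(1/3) − 1 = 3.7144% → 3.71%.

3.71%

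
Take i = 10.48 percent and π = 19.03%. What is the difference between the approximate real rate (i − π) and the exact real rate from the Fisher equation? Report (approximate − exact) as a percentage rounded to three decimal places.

Approximate: r ≈ 10.480% − 19.030% = -8.5500%
Exact: (1 + 0.1048)/(1 + 0.1903) − 1 = -7.1831%
Error = -8.5500% − (-7.1831%) = -1.3669% → -1.367%.

-1.367%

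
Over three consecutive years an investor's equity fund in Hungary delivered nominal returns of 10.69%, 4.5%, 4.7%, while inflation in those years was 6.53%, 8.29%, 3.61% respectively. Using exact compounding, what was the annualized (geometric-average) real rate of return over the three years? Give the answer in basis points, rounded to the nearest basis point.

44 basis points

Compound the nominal returns: 1.1069 × 1.0450 × 1.0470 = 1.21107589.
Compound inflation: 1.0653 × 1.0829 × 1.0361 = 1.19525881.
Deflate: 1.21107589 / 1.19525881 = 1.01323318.
Annualized real rate = 1.01323318^(1/3) − 1 = 0.4392% → 44 basis points.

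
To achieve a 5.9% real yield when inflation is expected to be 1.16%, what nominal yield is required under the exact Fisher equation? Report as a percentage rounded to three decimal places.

(1 + i) = (1 + r)(1 + π) = 1.05900 × 1.01160 = 1.0712844
i = 1.0712844 − 1, so the required nominal rate is 7.128%.

7.128%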